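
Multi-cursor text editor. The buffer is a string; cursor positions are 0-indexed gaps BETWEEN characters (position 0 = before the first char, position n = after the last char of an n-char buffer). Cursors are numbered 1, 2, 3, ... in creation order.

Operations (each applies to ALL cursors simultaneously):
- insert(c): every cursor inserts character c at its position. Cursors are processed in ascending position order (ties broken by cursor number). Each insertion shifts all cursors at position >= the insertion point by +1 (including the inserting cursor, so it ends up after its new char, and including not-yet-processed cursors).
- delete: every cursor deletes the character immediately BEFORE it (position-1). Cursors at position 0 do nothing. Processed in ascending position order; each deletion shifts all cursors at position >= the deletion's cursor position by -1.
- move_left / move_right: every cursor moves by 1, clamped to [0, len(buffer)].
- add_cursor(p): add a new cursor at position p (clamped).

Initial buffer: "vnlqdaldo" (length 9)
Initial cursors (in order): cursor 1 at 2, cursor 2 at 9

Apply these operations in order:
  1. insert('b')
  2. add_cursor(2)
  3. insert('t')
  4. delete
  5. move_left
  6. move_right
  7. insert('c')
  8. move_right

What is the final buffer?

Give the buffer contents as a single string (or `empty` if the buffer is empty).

Answer: vncbclqdaldobc

Derivation:
After op 1 (insert('b')): buffer="vnblqdaldob" (len 11), cursors c1@3 c2@11, authorship ..1.......2
After op 2 (add_cursor(2)): buffer="vnblqdaldob" (len 11), cursors c3@2 c1@3 c2@11, authorship ..1.......2
After op 3 (insert('t')): buffer="vntbtlqdaldobt" (len 14), cursors c3@3 c1@5 c2@14, authorship ..311.......22
After op 4 (delete): buffer="vnblqdaldob" (len 11), cursors c3@2 c1@3 c2@11, authorship ..1.......2
After op 5 (move_left): buffer="vnblqdaldob" (len 11), cursors c3@1 c1@2 c2@10, authorship ..1.......2
After op 6 (move_right): buffer="vnblqdaldob" (len 11), cursors c3@2 c1@3 c2@11, authorship ..1.......2
After op 7 (insert('c')): buffer="vncbclqdaldobc" (len 14), cursors c3@3 c1@5 c2@14, authorship ..311.......22
After op 8 (move_right): buffer="vncbclqdaldobc" (len 14), cursors c3@4 c1@6 c2@14, authorship ..311.......22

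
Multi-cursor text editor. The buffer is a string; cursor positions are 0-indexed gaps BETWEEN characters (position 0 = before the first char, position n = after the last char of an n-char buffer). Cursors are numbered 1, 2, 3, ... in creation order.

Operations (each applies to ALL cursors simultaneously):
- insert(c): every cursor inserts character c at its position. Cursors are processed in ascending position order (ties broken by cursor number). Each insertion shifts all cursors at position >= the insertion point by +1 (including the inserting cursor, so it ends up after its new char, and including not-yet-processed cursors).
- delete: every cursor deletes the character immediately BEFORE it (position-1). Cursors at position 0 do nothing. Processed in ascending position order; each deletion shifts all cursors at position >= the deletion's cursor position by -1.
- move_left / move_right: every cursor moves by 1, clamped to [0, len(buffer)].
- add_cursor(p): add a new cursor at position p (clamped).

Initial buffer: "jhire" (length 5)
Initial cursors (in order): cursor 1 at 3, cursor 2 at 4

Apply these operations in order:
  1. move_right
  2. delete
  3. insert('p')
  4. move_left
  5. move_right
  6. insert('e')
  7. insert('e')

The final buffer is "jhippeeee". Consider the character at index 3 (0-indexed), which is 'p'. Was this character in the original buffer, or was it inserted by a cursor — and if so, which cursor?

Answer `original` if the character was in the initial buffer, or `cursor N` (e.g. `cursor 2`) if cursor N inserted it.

Answer: cursor 1

Derivation:
After op 1 (move_right): buffer="jhire" (len 5), cursors c1@4 c2@5, authorship .....
After op 2 (delete): buffer="jhi" (len 3), cursors c1@3 c2@3, authorship ...
After op 3 (insert('p')): buffer="jhipp" (len 5), cursors c1@5 c2@5, authorship ...12
After op 4 (move_left): buffer="jhipp" (len 5), cursors c1@4 c2@4, authorship ...12
After op 5 (move_right): buffer="jhipp" (len 5), cursors c1@5 c2@5, authorship ...12
After op 6 (insert('e')): buffer="jhippee" (len 7), cursors c1@7 c2@7, authorship ...1212
After op 7 (insert('e')): buffer="jhippeeee" (len 9), cursors c1@9 c2@9, authorship ...121212
Authorship (.=original, N=cursor N): . . . 1 2 1 2 1 2
Index 3: author = 1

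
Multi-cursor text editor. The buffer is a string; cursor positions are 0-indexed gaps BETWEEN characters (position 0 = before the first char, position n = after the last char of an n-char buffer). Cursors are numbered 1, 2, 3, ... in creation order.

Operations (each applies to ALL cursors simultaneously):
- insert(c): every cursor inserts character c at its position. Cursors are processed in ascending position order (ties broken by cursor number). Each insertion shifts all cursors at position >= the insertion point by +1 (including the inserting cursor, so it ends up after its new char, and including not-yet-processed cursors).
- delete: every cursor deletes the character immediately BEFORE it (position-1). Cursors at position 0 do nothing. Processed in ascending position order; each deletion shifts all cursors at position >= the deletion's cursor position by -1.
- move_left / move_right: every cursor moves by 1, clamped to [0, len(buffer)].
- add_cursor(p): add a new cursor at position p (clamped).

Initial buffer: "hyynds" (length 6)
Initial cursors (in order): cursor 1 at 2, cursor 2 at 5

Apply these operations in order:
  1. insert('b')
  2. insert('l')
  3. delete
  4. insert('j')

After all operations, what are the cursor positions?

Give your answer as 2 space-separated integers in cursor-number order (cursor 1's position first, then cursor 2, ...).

After op 1 (insert('b')): buffer="hybyndbs" (len 8), cursors c1@3 c2@7, authorship ..1...2.
After op 2 (insert('l')): buffer="hyblyndbls" (len 10), cursors c1@4 c2@9, authorship ..11...22.
After op 3 (delete): buffer="hybyndbs" (len 8), cursors c1@3 c2@7, authorship ..1...2.
After op 4 (insert('j')): buffer="hybjyndbjs" (len 10), cursors c1@4 c2@9, authorship ..11...22.

Answer: 4 9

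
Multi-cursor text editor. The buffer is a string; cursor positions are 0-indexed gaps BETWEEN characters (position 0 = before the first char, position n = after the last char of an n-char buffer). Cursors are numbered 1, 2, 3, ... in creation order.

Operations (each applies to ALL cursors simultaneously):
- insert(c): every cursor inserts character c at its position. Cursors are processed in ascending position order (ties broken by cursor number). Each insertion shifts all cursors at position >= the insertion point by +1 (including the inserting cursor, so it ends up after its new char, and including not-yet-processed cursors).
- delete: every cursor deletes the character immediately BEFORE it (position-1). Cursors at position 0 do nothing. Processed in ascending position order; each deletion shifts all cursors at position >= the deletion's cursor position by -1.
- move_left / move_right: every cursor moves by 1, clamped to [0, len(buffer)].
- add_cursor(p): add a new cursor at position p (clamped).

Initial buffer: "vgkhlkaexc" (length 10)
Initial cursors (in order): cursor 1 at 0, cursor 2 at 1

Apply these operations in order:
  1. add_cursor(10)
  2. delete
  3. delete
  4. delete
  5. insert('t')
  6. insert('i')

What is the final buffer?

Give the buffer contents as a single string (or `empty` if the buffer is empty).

Answer: ttiigkhlkati

Derivation:
After op 1 (add_cursor(10)): buffer="vgkhlkaexc" (len 10), cursors c1@0 c2@1 c3@10, authorship ..........
After op 2 (delete): buffer="gkhlkaex" (len 8), cursors c1@0 c2@0 c3@8, authorship ........
After op 3 (delete): buffer="gkhlkae" (len 7), cursors c1@0 c2@0 c3@7, authorship .......
After op 4 (delete): buffer="gkhlka" (len 6), cursors c1@0 c2@0 c3@6, authorship ......
After op 5 (insert('t')): buffer="ttgkhlkat" (len 9), cursors c1@2 c2@2 c3@9, authorship 12......3
After op 6 (insert('i')): buffer="ttiigkhlkati" (len 12), cursors c1@4 c2@4 c3@12, authorship 1212......33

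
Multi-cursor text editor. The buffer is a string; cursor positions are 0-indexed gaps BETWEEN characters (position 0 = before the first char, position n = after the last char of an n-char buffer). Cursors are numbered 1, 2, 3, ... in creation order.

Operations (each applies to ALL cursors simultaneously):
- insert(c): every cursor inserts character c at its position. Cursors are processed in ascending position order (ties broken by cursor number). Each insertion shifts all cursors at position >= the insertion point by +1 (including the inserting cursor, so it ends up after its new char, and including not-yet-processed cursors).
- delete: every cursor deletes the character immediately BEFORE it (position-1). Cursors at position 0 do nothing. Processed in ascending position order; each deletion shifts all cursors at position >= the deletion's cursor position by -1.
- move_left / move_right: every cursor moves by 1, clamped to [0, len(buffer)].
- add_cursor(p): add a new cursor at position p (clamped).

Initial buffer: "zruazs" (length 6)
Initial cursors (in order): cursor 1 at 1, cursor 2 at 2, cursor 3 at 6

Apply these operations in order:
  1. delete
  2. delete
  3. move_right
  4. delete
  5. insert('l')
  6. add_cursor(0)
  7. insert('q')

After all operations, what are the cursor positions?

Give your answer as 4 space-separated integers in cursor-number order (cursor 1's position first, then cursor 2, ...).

Answer: 7 7 7 1

Derivation:
After op 1 (delete): buffer="uaz" (len 3), cursors c1@0 c2@0 c3@3, authorship ...
After op 2 (delete): buffer="ua" (len 2), cursors c1@0 c2@0 c3@2, authorship ..
After op 3 (move_right): buffer="ua" (len 2), cursors c1@1 c2@1 c3@2, authorship ..
After op 4 (delete): buffer="" (len 0), cursors c1@0 c2@0 c3@0, authorship 
After op 5 (insert('l')): buffer="lll" (len 3), cursors c1@3 c2@3 c3@3, authorship 123
After op 6 (add_cursor(0)): buffer="lll" (len 3), cursors c4@0 c1@3 c2@3 c3@3, authorship 123
After op 7 (insert('q')): buffer="qlllqqq" (len 7), cursors c4@1 c1@7 c2@7 c3@7, authorship 4123123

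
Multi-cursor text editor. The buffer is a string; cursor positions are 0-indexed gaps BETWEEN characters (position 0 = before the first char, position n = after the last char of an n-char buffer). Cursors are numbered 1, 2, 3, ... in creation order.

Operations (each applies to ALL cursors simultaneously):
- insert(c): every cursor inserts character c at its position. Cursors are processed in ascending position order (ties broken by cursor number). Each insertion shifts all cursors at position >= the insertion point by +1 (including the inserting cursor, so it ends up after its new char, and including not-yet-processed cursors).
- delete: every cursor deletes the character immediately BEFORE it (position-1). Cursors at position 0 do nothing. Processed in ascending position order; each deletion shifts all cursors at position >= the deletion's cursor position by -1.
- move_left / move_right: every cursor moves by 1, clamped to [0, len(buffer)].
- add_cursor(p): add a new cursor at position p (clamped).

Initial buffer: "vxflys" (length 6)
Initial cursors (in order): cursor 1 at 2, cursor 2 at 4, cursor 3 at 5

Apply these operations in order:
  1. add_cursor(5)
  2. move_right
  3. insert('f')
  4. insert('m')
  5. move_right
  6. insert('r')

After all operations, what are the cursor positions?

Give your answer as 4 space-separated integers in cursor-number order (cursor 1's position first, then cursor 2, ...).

Answer: 7 12 18 18

Derivation:
After op 1 (add_cursor(5)): buffer="vxflys" (len 6), cursors c1@2 c2@4 c3@5 c4@5, authorship ......
After op 2 (move_right): buffer="vxflys" (len 6), cursors c1@3 c2@5 c3@6 c4@6, authorship ......
After op 3 (insert('f')): buffer="vxfflyfsff" (len 10), cursors c1@4 c2@7 c3@10 c4@10, authorship ...1..2.34
After op 4 (insert('m')): buffer="vxffmlyfmsffmm" (len 14), cursors c1@5 c2@9 c3@14 c4@14, authorship ...11..22.3434
After op 5 (move_right): buffer="vxffmlyfmsffmm" (len 14), cursors c1@6 c2@10 c3@14 c4@14, authorship ...11..22.3434
After op 6 (insert('r')): buffer="vxffmlryfmsrffmmrr" (len 18), cursors c1@7 c2@12 c3@18 c4@18, authorship ...11.1.22.2343434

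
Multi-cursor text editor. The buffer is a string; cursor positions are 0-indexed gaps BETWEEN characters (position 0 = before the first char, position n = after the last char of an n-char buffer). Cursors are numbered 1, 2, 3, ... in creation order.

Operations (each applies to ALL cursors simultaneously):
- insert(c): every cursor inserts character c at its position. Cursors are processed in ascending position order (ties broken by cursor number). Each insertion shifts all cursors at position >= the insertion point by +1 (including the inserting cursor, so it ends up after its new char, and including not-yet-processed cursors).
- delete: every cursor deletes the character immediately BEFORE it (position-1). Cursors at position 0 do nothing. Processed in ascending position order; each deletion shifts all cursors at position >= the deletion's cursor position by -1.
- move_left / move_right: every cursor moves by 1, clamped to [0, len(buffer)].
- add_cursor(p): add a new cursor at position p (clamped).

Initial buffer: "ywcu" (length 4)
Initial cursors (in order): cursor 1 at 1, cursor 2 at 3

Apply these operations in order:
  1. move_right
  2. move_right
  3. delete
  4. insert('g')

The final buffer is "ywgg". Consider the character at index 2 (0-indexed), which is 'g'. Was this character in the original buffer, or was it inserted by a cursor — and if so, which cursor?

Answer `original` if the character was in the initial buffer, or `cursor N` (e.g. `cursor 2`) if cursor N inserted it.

After op 1 (move_right): buffer="ywcu" (len 4), cursors c1@2 c2@4, authorship ....
After op 2 (move_right): buffer="ywcu" (len 4), cursors c1@3 c2@4, authorship ....
After op 3 (delete): buffer="yw" (len 2), cursors c1@2 c2@2, authorship ..
After op 4 (insert('g')): buffer="ywgg" (len 4), cursors c1@4 c2@4, authorship ..12
Authorship (.=original, N=cursor N): . . 1 2
Index 2: author = 1

Answer: cursor 1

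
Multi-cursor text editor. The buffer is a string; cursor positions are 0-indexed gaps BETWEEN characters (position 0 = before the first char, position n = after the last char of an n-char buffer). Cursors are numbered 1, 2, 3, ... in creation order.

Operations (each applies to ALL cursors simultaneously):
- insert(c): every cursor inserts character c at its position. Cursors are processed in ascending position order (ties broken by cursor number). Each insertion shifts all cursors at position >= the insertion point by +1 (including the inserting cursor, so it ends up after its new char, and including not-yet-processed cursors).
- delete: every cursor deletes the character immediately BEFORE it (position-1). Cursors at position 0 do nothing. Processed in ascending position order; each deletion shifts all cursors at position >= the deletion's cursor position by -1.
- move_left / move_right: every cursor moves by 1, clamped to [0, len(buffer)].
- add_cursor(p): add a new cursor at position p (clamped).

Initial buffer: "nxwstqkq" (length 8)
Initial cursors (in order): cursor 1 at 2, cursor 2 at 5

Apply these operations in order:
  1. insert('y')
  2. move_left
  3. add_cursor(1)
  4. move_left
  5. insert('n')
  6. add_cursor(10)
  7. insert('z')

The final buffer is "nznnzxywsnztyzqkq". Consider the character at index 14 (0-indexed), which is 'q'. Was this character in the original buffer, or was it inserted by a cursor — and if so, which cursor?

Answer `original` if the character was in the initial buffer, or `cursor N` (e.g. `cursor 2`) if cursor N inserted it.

Answer: original

Derivation:
After op 1 (insert('y')): buffer="nxywstyqkq" (len 10), cursors c1@3 c2@7, authorship ..1...2...
After op 2 (move_left): buffer="nxywstyqkq" (len 10), cursors c1@2 c2@6, authorship ..1...2...
After op 3 (add_cursor(1)): buffer="nxywstyqkq" (len 10), cursors c3@1 c1@2 c2@6, authorship ..1...2...
After op 4 (move_left): buffer="nxywstyqkq" (len 10), cursors c3@0 c1@1 c2@5, authorship ..1...2...
After op 5 (insert('n')): buffer="nnnxywsntyqkq" (len 13), cursors c3@1 c1@3 c2@8, authorship 3.1.1..2.2...
After op 6 (add_cursor(10)): buffer="nnnxywsntyqkq" (len 13), cursors c3@1 c1@3 c2@8 c4@10, authorship 3.1.1..2.2...
After op 7 (insert('z')): buffer="nznnzxywsnztyzqkq" (len 17), cursors c3@2 c1@5 c2@11 c4@14, authorship 33.11.1..22.24...
Authorship (.=original, N=cursor N): 3 3 . 1 1 . 1 . . 2 2 . 2 4 . . .
Index 14: author = original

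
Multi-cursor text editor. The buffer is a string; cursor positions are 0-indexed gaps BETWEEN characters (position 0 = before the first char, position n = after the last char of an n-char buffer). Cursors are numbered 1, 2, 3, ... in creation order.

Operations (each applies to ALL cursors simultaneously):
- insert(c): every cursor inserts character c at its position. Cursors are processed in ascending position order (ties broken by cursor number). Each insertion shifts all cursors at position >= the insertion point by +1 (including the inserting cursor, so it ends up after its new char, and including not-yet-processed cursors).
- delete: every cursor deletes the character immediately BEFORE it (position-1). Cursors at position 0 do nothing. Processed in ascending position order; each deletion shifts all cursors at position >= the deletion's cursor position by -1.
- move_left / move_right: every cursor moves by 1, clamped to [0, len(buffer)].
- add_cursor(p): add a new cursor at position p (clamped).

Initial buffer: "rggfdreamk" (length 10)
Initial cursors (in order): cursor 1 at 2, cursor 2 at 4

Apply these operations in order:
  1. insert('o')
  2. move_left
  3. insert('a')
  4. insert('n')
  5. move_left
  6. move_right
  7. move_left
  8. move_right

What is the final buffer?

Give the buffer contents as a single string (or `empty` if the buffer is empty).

After op 1 (insert('o')): buffer="rgogfodreamk" (len 12), cursors c1@3 c2@6, authorship ..1..2......
After op 2 (move_left): buffer="rgogfodreamk" (len 12), cursors c1@2 c2@5, authorship ..1..2......
After op 3 (insert('a')): buffer="rgaogfaodreamk" (len 14), cursors c1@3 c2@7, authorship ..11..22......
After op 4 (insert('n')): buffer="rganogfanodreamk" (len 16), cursors c1@4 c2@9, authorship ..111..222......
After op 5 (move_left): buffer="rganogfanodreamk" (len 16), cursors c1@3 c2@8, authorship ..111..222......
After op 6 (move_right): buffer="rganogfanodreamk" (len 16), cursors c1@4 c2@9, authorship ..111..222......
After op 7 (move_left): buffer="rganogfanodreamk" (len 16), cursors c1@3 c2@8, authorship ..111..222......
After op 8 (move_right): buffer="rganogfanodreamk" (len 16), cursors c1@4 c2@9, authorship ..111..222......

Answer: rganogfanodreamk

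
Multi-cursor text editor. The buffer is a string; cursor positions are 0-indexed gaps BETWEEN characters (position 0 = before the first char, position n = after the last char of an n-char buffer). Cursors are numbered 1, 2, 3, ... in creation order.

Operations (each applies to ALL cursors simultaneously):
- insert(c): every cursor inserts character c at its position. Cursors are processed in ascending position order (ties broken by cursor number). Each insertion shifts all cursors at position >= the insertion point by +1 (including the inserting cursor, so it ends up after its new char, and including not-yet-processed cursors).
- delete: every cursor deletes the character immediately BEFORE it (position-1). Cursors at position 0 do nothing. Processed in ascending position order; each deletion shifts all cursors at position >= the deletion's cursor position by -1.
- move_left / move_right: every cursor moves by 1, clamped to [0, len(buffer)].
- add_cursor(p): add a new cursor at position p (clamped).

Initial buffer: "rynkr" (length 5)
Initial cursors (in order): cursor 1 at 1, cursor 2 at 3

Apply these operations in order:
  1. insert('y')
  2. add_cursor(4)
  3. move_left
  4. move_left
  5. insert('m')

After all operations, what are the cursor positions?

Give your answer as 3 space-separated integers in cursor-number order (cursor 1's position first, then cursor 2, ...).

After op 1 (insert('y')): buffer="ryynykr" (len 7), cursors c1@2 c2@5, authorship .1..2..
After op 2 (add_cursor(4)): buffer="ryynykr" (len 7), cursors c1@2 c3@4 c2@5, authorship .1..2..
After op 3 (move_left): buffer="ryynykr" (len 7), cursors c1@1 c3@3 c2@4, authorship .1..2..
After op 4 (move_left): buffer="ryynykr" (len 7), cursors c1@0 c3@2 c2@3, authorship .1..2..
After op 5 (insert('m')): buffer="mrymymnykr" (len 10), cursors c1@1 c3@4 c2@6, authorship 1.13.2.2..

Answer: 1 6 4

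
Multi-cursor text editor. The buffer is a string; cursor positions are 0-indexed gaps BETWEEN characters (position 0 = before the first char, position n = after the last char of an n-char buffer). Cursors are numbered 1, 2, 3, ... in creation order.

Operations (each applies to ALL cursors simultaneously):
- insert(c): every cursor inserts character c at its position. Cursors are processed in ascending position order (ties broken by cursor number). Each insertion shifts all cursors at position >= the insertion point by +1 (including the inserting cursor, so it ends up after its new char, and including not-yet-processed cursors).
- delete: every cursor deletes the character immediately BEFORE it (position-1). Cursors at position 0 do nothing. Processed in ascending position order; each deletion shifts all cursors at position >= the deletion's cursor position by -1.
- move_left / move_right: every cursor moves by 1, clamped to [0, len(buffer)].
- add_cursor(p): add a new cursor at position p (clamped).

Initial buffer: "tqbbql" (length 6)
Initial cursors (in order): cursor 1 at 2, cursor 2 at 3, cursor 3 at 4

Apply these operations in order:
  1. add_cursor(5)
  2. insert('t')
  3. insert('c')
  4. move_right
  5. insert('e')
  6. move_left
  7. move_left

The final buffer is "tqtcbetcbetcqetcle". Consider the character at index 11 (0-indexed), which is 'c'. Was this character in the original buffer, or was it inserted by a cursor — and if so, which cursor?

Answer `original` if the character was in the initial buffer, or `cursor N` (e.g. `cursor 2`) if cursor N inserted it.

After op 1 (add_cursor(5)): buffer="tqbbql" (len 6), cursors c1@2 c2@3 c3@4 c4@5, authorship ......
After op 2 (insert('t')): buffer="tqtbtbtqtl" (len 10), cursors c1@3 c2@5 c3@7 c4@9, authorship ..1.2.3.4.
After op 3 (insert('c')): buffer="tqtcbtcbtcqtcl" (len 14), cursors c1@4 c2@7 c3@10 c4@13, authorship ..11.22.33.44.
After op 4 (move_right): buffer="tqtcbtcbtcqtcl" (len 14), cursors c1@5 c2@8 c3@11 c4@14, authorship ..11.22.33.44.
After op 5 (insert('e')): buffer="tqtcbetcbetcqetcle" (len 18), cursors c1@6 c2@10 c3@14 c4@18, authorship ..11.122.233.344.4
After op 6 (move_left): buffer="tqtcbetcbetcqetcle" (len 18), cursors c1@5 c2@9 c3@13 c4@17, authorship ..11.122.233.344.4
After op 7 (move_left): buffer="tqtcbetcbetcqetcle" (len 18), cursors c1@4 c2@8 c3@12 c4@16, authorship ..11.122.233.344.4
Authorship (.=original, N=cursor N): . . 1 1 . 1 2 2 . 2 3 3 . 3 4 4 . 4
Index 11: author = 3

Answer: cursor 3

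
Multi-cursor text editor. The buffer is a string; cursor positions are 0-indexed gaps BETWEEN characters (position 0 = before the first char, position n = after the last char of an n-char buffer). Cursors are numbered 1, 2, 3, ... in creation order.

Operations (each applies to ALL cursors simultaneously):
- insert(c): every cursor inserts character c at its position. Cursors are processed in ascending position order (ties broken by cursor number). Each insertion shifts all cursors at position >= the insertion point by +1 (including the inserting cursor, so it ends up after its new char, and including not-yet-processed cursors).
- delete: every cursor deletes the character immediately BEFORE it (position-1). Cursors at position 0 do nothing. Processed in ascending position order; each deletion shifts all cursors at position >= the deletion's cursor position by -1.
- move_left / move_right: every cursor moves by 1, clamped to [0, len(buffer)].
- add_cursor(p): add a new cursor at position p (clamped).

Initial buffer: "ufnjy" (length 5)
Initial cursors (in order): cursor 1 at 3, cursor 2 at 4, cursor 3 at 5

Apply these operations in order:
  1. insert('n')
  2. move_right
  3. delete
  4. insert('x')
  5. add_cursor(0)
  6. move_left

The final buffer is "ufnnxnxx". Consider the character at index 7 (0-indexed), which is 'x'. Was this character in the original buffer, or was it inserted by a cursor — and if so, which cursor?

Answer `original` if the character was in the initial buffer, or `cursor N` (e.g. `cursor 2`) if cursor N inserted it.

After op 1 (insert('n')): buffer="ufnnjnyn" (len 8), cursors c1@4 c2@6 c3@8, authorship ...1.2.3
After op 2 (move_right): buffer="ufnnjnyn" (len 8), cursors c1@5 c2@7 c3@8, authorship ...1.2.3
After op 3 (delete): buffer="ufnnn" (len 5), cursors c1@4 c2@5 c3@5, authorship ...12
After op 4 (insert('x')): buffer="ufnnxnxx" (len 8), cursors c1@5 c2@8 c3@8, authorship ...11223
After op 5 (add_cursor(0)): buffer="ufnnxnxx" (len 8), cursors c4@0 c1@5 c2@8 c3@8, authorship ...11223
After op 6 (move_left): buffer="ufnnxnxx" (len 8), cursors c4@0 c1@4 c2@7 c3@7, authorship ...11223
Authorship (.=original, N=cursor N): . . . 1 1 2 2 3
Index 7: author = 3

Answer: cursor 3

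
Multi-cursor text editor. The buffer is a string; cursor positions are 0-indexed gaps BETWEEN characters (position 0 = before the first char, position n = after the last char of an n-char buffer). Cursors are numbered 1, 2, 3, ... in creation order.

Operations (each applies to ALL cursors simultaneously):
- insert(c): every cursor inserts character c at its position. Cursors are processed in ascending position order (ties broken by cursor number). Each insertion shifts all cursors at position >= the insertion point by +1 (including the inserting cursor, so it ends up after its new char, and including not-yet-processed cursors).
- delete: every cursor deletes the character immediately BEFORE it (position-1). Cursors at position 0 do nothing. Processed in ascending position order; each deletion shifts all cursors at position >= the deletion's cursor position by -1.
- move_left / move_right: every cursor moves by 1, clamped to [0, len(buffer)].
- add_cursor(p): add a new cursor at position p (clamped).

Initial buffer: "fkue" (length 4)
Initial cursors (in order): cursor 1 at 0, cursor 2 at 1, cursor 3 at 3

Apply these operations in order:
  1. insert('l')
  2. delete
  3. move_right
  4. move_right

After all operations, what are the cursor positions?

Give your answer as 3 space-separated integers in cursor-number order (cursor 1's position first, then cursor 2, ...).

After op 1 (insert('l')): buffer="lflkule" (len 7), cursors c1@1 c2@3 c3@6, authorship 1.2..3.
After op 2 (delete): buffer="fkue" (len 4), cursors c1@0 c2@1 c3@3, authorship ....
After op 3 (move_right): buffer="fkue" (len 4), cursors c1@1 c2@2 c3@4, authorship ....
After op 4 (move_right): buffer="fkue" (len 4), cursors c1@2 c2@3 c3@4, authorship ....

Answer: 2 3 4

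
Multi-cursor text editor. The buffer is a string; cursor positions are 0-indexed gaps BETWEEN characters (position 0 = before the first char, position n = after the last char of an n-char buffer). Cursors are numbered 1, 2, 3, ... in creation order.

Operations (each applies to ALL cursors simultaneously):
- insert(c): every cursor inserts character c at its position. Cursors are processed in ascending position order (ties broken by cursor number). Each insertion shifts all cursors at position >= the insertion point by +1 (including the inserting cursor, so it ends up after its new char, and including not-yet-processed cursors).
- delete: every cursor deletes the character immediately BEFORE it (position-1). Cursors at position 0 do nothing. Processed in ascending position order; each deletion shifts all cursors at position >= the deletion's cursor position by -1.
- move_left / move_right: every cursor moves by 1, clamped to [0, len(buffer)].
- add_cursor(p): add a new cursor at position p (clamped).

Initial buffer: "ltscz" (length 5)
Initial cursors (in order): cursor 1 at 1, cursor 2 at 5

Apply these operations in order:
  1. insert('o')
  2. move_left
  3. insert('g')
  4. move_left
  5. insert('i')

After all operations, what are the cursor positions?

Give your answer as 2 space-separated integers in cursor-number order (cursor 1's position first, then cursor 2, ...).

Answer: 2 9

Derivation:
After op 1 (insert('o')): buffer="lotsczo" (len 7), cursors c1@2 c2@7, authorship .1....2
After op 2 (move_left): buffer="lotsczo" (len 7), cursors c1@1 c2@6, authorship .1....2
After op 3 (insert('g')): buffer="lgotsczgo" (len 9), cursors c1@2 c2@8, authorship .11....22
After op 4 (move_left): buffer="lgotsczgo" (len 9), cursors c1@1 c2@7, authorship .11....22
After op 5 (insert('i')): buffer="ligotsczigo" (len 11), cursors c1@2 c2@9, authorship .111....222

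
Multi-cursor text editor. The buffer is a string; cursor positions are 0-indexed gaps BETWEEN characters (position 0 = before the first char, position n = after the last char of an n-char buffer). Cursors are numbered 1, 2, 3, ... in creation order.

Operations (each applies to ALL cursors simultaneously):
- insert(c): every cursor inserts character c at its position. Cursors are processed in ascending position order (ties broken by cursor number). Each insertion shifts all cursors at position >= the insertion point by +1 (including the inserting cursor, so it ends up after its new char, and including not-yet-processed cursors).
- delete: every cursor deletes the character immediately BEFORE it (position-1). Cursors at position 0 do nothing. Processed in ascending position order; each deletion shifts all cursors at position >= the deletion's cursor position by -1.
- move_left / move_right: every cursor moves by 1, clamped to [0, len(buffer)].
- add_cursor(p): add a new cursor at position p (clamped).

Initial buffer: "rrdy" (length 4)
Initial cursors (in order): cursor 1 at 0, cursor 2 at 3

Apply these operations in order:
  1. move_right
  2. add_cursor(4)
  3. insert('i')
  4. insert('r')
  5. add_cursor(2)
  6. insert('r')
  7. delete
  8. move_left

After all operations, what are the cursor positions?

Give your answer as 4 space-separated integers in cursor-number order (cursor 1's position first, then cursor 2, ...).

After op 1 (move_right): buffer="rrdy" (len 4), cursors c1@1 c2@4, authorship ....
After op 2 (add_cursor(4)): buffer="rrdy" (len 4), cursors c1@1 c2@4 c3@4, authorship ....
After op 3 (insert('i')): buffer="rirdyii" (len 7), cursors c1@2 c2@7 c3@7, authorship .1...23
After op 4 (insert('r')): buffer="rirrdyiirr" (len 10), cursors c1@3 c2@10 c3@10, authorship .11...2323
After op 5 (add_cursor(2)): buffer="rirrdyiirr" (len 10), cursors c4@2 c1@3 c2@10 c3@10, authorship .11...2323
After op 6 (insert('r')): buffer="rirrrrdyiirrrr" (len 14), cursors c4@3 c1@5 c2@14 c3@14, authorship .1411...232323
After op 7 (delete): buffer="rirrdyiirr" (len 10), cursors c4@2 c1@3 c2@10 c3@10, authorship .11...2323
After op 8 (move_left): buffer="rirrdyiirr" (len 10), cursors c4@1 c1@2 c2@9 c3@9, authorship .11...2323

Answer: 2 9 9 1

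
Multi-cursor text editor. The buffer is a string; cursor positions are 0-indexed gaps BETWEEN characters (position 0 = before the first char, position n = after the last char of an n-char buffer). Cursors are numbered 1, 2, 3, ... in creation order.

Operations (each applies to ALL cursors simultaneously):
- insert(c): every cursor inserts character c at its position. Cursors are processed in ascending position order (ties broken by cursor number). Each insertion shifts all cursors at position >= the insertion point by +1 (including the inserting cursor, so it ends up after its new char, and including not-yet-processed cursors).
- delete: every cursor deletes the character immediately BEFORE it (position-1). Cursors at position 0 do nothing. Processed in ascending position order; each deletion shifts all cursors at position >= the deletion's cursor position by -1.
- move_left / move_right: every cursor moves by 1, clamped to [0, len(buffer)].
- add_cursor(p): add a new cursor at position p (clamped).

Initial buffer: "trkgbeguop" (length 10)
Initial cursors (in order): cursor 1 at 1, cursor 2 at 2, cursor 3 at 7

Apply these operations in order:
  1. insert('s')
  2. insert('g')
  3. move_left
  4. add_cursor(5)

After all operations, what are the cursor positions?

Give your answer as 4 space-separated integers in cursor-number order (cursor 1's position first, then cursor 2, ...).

Answer: 2 5 12 5

Derivation:
After op 1 (insert('s')): buffer="tsrskgbegsuop" (len 13), cursors c1@2 c2@4 c3@10, authorship .1.2.....3...
After op 2 (insert('g')): buffer="tsgrsgkgbegsguop" (len 16), cursors c1@3 c2@6 c3@13, authorship .11.22.....33...
After op 3 (move_left): buffer="tsgrsgkgbegsguop" (len 16), cursors c1@2 c2@5 c3@12, authorship .11.22.....33...
After op 4 (add_cursor(5)): buffer="tsgrsgkgbegsguop" (len 16), cursors c1@2 c2@5 c4@5 c3@12, authorship .11.22.....33...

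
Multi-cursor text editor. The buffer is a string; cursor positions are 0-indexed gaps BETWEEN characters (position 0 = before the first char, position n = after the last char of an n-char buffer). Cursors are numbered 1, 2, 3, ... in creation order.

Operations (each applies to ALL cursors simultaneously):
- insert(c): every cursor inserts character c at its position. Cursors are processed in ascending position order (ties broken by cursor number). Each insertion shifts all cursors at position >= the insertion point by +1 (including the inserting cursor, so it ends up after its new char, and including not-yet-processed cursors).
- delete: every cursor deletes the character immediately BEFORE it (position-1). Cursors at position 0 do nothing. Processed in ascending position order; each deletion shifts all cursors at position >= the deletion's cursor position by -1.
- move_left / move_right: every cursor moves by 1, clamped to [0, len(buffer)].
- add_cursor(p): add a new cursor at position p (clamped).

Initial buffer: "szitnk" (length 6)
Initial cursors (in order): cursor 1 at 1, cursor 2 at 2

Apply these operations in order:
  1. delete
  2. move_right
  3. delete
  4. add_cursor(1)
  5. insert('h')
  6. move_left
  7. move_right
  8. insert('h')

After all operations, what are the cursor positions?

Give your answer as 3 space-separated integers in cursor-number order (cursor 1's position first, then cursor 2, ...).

Answer: 4 4 7

Derivation:
After op 1 (delete): buffer="itnk" (len 4), cursors c1@0 c2@0, authorship ....
After op 2 (move_right): buffer="itnk" (len 4), cursors c1@1 c2@1, authorship ....
After op 3 (delete): buffer="tnk" (len 3), cursors c1@0 c2@0, authorship ...
After op 4 (add_cursor(1)): buffer="tnk" (len 3), cursors c1@0 c2@0 c3@1, authorship ...
After op 5 (insert('h')): buffer="hhthnk" (len 6), cursors c1@2 c2@2 c3@4, authorship 12.3..
After op 6 (move_left): buffer="hhthnk" (len 6), cursors c1@1 c2@1 c3@3, authorship 12.3..
After op 7 (move_right): buffer="hhthnk" (len 6), cursors c1@2 c2@2 c3@4, authorship 12.3..
After op 8 (insert('h')): buffer="hhhhthhnk" (len 9), cursors c1@4 c2@4 c3@7, authorship 1212.33..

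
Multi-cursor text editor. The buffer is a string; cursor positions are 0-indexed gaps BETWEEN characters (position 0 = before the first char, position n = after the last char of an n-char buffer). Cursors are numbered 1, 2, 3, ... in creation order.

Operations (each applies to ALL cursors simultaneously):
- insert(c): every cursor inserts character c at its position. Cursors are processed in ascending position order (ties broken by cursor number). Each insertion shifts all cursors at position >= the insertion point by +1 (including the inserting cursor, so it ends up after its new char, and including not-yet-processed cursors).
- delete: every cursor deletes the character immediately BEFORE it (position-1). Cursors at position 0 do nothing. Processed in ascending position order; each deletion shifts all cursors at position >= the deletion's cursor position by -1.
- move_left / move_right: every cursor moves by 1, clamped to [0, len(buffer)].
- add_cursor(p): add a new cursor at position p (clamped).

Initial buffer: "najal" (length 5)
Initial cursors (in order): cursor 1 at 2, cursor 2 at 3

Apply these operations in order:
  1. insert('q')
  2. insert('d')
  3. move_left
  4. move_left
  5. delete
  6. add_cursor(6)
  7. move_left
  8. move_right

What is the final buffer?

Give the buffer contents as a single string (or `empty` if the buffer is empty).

After op 1 (insert('q')): buffer="naqjqal" (len 7), cursors c1@3 c2@5, authorship ..1.2..
After op 2 (insert('d')): buffer="naqdjqdal" (len 9), cursors c1@4 c2@7, authorship ..11.22..
After op 3 (move_left): buffer="naqdjqdal" (len 9), cursors c1@3 c2@6, authorship ..11.22..
After op 4 (move_left): buffer="naqdjqdal" (len 9), cursors c1@2 c2@5, authorship ..11.22..
After op 5 (delete): buffer="nqdqdal" (len 7), cursors c1@1 c2@3, authorship .1122..
After op 6 (add_cursor(6)): buffer="nqdqdal" (len 7), cursors c1@1 c2@3 c3@6, authorship .1122..
After op 7 (move_left): buffer="nqdqdal" (len 7), cursors c1@0 c2@2 c3@5, authorship .1122..
After op 8 (move_right): buffer="nqdqdal" (len 7), cursors c1@1 c2@3 c3@6, authorship .1122..

Answer: nqdqdal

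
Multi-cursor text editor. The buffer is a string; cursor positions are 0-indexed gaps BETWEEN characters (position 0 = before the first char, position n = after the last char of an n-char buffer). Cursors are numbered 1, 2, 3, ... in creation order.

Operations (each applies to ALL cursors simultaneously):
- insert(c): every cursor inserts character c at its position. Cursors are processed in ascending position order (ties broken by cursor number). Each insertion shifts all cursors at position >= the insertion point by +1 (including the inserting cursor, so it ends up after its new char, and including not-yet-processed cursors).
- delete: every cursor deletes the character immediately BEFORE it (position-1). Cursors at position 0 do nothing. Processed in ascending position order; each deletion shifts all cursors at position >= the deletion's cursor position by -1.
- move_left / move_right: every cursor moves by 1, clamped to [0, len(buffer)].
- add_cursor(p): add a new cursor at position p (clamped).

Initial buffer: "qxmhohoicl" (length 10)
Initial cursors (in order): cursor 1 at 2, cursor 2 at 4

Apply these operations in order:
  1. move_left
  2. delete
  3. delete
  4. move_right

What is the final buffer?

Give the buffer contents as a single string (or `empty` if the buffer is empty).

After op 1 (move_left): buffer="qxmhohoicl" (len 10), cursors c1@1 c2@3, authorship ..........
After op 2 (delete): buffer="xhohoicl" (len 8), cursors c1@0 c2@1, authorship ........
After op 3 (delete): buffer="hohoicl" (len 7), cursors c1@0 c2@0, authorship .......
After op 4 (move_right): buffer="hohoicl" (len 7), cursors c1@1 c2@1, authorship .......

Answer: hohoicl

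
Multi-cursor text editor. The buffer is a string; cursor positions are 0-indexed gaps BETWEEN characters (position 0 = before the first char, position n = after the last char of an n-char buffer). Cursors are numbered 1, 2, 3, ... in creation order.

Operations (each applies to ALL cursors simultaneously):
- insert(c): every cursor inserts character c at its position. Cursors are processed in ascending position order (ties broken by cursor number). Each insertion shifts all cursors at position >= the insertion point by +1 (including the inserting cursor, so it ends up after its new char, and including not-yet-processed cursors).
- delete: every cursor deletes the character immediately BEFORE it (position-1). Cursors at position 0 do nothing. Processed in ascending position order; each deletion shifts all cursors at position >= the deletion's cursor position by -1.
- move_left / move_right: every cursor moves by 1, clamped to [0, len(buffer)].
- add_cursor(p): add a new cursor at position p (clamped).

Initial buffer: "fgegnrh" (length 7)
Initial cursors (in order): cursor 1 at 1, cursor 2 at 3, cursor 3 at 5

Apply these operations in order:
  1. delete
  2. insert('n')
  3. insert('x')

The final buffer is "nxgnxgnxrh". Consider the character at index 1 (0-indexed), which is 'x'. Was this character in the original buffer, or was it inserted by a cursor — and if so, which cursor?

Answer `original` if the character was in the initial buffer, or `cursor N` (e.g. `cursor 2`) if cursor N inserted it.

Answer: cursor 1

Derivation:
After op 1 (delete): buffer="ggrh" (len 4), cursors c1@0 c2@1 c3@2, authorship ....
After op 2 (insert('n')): buffer="ngngnrh" (len 7), cursors c1@1 c2@3 c3@5, authorship 1.2.3..
After op 3 (insert('x')): buffer="nxgnxgnxrh" (len 10), cursors c1@2 c2@5 c3@8, authorship 11.22.33..
Authorship (.=original, N=cursor N): 1 1 . 2 2 . 3 3 . .
Index 1: author = 1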